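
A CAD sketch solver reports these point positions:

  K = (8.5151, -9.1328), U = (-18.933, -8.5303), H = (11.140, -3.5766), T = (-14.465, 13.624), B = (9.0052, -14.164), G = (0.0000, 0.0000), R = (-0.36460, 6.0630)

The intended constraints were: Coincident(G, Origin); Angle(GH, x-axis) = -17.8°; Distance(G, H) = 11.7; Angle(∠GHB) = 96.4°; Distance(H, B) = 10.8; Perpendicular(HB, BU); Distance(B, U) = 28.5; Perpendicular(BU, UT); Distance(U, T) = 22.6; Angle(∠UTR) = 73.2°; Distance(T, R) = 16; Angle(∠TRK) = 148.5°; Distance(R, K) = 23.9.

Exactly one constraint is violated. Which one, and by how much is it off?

Distance(R, K) = 23.9 — off by 6.30.

G = (0.00, 0.00) ✓; GH at -17.80° ✓; |GH| = 11.70 ✓; ∠GHB = 96.40° ✓; |HB| = 10.80 ✓; ∠(HB, BU) = 90.00° ✓; |BU| = 28.50 ✓; ∠(BU, UT) = 90.00° ✓; |UT| = 22.60 ✓; ∠UTR = 73.20° ✓; |TR| = 16.00 ✓; ∠TRK = 148.5° ✓; |RK| = 17.60 ✗.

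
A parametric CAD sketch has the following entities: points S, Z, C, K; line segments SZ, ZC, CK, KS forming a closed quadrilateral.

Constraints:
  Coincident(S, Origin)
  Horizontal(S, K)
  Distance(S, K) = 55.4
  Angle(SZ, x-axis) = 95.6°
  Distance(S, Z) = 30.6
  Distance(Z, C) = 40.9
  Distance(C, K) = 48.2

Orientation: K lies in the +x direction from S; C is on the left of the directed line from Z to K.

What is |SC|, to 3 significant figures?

56.6

S is at the origin; S and K share the same y with |SK| = 55.4 and K in +x, so K = (55.4, 0). SZ runs at 95.6° with |SZ| = 30.6, so Z = (-2.99, 30.5). C is determined by |ZC| = 40.9 and |CK| = 48.2 together: it lies at the intersection of circle(Z, 40.9) and circle(K, 48.2). With |ZK| = 65.9, the foot of the radical line on ZK is 28.0 from Z and the perpendicular offset is √(40.9² − 28.0²) = 29.8. Taking the left-of-ZK solution: C = (35.6, 44.0).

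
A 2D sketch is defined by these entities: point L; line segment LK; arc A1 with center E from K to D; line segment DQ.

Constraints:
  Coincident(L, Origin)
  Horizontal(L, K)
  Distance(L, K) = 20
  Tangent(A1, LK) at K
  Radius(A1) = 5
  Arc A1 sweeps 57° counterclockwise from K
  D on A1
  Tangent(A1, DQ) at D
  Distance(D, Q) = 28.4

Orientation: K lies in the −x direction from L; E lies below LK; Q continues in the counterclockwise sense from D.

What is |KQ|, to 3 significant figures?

32.7

L is at the origin; L and K share the same y with |LK| = 20.0 and K on the −x side, so K = (-20.0, 0.00). Tangency of A1 to LK means the radius EK is perpendicular to LK, so E = K + (0, -5) = (-20.0, -5.00). On A1, K sits at bearing 90° from E; a 57° counterclockwise sweep puts D at bearing 147°, so D = E + 5.0·(cos 147°, sin 147°) = (-24.2, -2.28). A1 meets DQ tangentially, so ED is at right angles to DQ, so DQ runs along (−sin 147°, cos 147°); with |DQ| = 28.4, Q = (-39.7, -26.1). Then |KQ| = |Q − K| = 32.7.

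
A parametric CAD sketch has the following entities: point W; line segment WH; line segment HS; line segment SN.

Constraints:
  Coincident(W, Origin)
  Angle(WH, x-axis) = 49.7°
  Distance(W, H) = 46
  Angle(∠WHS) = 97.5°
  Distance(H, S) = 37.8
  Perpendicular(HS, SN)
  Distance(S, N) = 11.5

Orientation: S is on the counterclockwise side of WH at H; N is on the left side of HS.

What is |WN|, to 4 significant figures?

55.52

W is at the origin; WH runs at 49.7° with length 46.0, so H = 46.0·(cos 49.7°, sin 49.7°) = (29.75, 35.08). ∠WHS = 97.5°, so HS runs at 49.7° + (180° − 97.5°) = 132.2° from the x-axis; with |HS| = 37.8, S = H + 37.8·(cos 132.2°, sin 132.2°) = (4.361, 63.09). HS ⟂ SN; with |SN| = 11.5 on the left of HS, N = S + 11.5·(-0.7408, -0.6717) = (-4.158, 55.36). Then |WN| = |N − W| = 55.52.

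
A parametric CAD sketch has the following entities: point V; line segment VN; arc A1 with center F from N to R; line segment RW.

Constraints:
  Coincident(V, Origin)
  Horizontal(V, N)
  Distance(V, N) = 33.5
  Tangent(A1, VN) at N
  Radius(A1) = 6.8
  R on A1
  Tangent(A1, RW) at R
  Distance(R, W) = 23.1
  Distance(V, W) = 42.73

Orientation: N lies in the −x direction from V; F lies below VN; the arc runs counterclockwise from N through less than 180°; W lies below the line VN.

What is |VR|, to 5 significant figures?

40.821

Checks: |FN| = 6.800 ✓; |FR| = 6.800 ✓; ∠(FR, RW) = 90.00° ✓; |RW| = 23.10 ✓; |VW| = 42.73 ✓.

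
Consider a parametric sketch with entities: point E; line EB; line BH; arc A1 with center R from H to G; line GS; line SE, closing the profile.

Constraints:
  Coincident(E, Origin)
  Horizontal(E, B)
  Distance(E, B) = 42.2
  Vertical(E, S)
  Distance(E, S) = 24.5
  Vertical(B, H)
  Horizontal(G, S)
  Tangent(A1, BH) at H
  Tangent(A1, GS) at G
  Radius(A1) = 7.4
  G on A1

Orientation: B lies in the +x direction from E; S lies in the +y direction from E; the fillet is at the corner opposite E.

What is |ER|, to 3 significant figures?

38.8

E and S share the same x with |ES| = 24.5 and S on the +y side, so S = (0.00, 24.5). The virtual corner opposite E is at (42.2, 24.5). A1 meets BH tangentially, so RH is at right angles to BH and the tangent condition forces RG to be normal to GS, with radius 7.4, so the center R sits 7.4 in from both sides at R = (34.8, 17.1). Then |ER| = |R − E| = 38.8.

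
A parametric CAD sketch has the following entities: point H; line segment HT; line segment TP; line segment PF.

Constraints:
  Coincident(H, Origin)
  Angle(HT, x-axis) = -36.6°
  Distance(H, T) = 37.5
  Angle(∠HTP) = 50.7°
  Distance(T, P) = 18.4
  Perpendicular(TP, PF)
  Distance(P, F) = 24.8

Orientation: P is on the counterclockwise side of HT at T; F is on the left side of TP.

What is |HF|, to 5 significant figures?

6.8148

H is at the origin; HT runs at -36.6° with length 37.5, so T = 37.5·(cos -36.6°, sin -36.6°) = (30.106, -22.358). ∠HTP = 50.7°, so TP runs at -36.6° + (180° − 50.7°) = 92.700° from the x-axis; with |TP| = 18.4, P = T + 18.4·(cos 92.700°, sin 92.700°) = (29.239, -3.9789). The perpendicularity gives PF at right angles to TP; with |PF| = 24.8 on the left of TP, F = P + 24.8·(-0.99889, -0.047106) = (4.4664, -5.1471). Then |HF| = |F − H| = 6.8148.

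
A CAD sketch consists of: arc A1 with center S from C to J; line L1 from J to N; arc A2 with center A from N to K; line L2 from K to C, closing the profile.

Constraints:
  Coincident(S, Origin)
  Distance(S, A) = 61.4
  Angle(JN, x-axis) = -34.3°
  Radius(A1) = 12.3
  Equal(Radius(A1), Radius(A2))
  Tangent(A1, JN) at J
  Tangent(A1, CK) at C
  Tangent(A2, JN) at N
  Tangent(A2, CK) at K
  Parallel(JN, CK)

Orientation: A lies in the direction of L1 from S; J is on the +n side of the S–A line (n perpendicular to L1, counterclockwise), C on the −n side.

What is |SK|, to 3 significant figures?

62.6

The slot axis is L1's direction at -34.3°, so u = (cos -34.3°, sin -34.3°) = (0.826, -0.564) and n = (−sin -34.3°, cos -34.3°) = (0.564, 0.826). S is at the origin and A lies 61.4 along u from S, so A = 61.4·u = (50.7, -34.6). Tangency of A1 to both parallel lines with radius 12.3 puts J and C at S ± 12.3·n: J = (6.93, 10.2), C = (-6.93, -10.2). Equal radii place N and K the same way about A: N = A + 12.3·n = (57.7, -24.4), K = A − 12.3·n = (43.8, -44.8). Then |SK| = |K − S| = 62.6.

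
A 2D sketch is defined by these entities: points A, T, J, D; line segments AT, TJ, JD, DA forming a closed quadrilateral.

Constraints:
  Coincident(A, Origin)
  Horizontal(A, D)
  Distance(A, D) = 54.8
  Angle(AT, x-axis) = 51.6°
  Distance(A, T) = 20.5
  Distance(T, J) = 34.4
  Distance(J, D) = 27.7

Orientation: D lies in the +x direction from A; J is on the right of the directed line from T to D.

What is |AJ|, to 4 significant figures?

33.34

Checks: |TJ| = 34.40 ✓; |JD| = 27.70 ✓.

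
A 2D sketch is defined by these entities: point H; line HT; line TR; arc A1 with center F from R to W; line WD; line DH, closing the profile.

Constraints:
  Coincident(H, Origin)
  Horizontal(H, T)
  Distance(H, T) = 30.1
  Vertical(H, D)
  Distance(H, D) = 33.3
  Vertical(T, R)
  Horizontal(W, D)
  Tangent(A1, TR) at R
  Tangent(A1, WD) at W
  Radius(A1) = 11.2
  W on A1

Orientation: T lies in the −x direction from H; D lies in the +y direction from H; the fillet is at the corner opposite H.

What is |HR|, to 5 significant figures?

37.342

H is at the origin; H and T share the same y with |HT| = 30.1 and T on the −x side, so T = (-30.100, 0.0000). H and D share the same x with |HD| = 33.3 and D on the +y side, so D = (0.0000, 33.300). The virtual corner opposite H is at (-30.100, 33.300). A1 meets TR tangentially, so FR is at right angles to TR and A1 meets WD tangentially, so FW is at right angles to WD, with radius 11.2, so the center F sits 11.2 in from both sides at F = (-18.900, 22.100). That places the tangent points at R = (-30.100, 22.100) on TR and W = (-18.900, 33.300) on WD. Then |HR| = |R − H| = 37.342.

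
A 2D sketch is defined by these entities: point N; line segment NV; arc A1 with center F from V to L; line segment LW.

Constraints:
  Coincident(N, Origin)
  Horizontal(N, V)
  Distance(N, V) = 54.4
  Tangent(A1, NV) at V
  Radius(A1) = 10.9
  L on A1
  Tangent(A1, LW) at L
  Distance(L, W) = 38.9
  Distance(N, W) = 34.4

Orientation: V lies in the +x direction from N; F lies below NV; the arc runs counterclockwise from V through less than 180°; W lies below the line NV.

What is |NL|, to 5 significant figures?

47.131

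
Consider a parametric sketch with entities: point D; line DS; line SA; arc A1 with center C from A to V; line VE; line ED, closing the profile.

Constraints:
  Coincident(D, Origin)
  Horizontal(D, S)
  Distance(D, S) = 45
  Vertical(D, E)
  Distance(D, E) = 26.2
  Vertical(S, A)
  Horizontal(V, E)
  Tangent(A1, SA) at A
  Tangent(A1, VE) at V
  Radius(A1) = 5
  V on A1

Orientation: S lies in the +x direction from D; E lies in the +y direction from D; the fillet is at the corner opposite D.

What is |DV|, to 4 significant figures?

47.82

The virtual corner opposite D is at (45.00, 26.20). Since A1 is tangent to SA there, CA ⟂ SA and A1 meets VE tangentially, so CV is at right angles to VE, with radius 5.0, so the center C sits 5.0 in from both sides at C = (40.00, 21.20). That places the tangent points at A = (45.00, 21.20) on SA and V = (40.00, 26.20) on VE. Then |DV| = |V − D| = 47.82.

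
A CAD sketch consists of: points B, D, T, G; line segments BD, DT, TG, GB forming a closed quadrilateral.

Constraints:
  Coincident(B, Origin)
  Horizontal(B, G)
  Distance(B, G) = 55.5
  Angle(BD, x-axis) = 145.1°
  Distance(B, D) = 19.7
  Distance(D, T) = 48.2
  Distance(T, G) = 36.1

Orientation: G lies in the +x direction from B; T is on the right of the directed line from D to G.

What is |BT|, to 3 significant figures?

28.5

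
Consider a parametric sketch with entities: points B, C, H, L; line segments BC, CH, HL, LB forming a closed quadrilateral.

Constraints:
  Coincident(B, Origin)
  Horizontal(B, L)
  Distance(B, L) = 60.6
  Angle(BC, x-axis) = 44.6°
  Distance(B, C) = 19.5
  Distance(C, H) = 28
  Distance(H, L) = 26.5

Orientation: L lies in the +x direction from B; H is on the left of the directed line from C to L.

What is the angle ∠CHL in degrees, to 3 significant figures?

127°

Checks: B.y = 0.00, L.y = 0.00 ✓; |CH| = 28.00 ✓; |HL| = 26.50 ✓.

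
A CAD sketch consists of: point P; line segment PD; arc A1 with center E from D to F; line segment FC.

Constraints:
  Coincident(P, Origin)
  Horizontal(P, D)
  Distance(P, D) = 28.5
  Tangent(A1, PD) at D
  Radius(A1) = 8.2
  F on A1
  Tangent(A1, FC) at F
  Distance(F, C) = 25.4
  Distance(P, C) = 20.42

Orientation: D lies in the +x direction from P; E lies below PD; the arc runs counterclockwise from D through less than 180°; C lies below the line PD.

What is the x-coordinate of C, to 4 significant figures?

4.517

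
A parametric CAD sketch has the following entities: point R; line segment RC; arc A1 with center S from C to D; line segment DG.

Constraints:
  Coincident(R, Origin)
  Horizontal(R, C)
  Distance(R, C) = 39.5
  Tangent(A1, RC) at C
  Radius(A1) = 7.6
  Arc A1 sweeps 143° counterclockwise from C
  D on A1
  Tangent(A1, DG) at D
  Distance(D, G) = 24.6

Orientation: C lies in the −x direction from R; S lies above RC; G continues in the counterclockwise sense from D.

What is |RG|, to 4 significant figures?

61.55

R is at the origin; R and C share the same y with |RC| = 39.5 and C on the −x side, so C = (-39.50, 0.000). A1 meets RC tangentially, so SC is at right angles to RC, so S = C + (0, 7.6) = (-39.50, 7.600). On A1, C sits at bearing -90° from S; a 143° counterclockwise sweep puts D at bearing 53°, so D = S + 7.6·(cos 53°, sin 53°) = (-34.93, 13.67). Tangency of A1 to DG means the radius SD is perpendicular to DG, so DG runs along (−sin 53°, cos 53°); with |DG| = 24.6, G = (-54.57, 28.47). Then |RG| = |G − R| = 61.55.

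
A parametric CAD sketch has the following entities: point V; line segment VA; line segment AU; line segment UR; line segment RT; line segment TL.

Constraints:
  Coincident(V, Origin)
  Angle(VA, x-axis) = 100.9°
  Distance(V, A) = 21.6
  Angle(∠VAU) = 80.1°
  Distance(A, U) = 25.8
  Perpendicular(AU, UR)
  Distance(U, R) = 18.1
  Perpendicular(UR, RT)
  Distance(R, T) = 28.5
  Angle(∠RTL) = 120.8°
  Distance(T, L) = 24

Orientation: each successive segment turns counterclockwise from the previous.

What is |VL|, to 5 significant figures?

30.264

V is at the origin; VA runs at 100.9° with length 21.6, so A = (-4.0845, 21.210). ∠VAU = 80.1° gives AU at -159.20° from the x-axis; with |AU| = 25.8, U = (-28.203, 12.049). AU is perpendicular to UR, so UR runs at -69.200°; with |UR| = 18.1, R = (-21.776, -4.8718). The perpendicularity gives RT at right angles to UR, so RT runs at 20.800°; with |RT| = 28.5, T = (4.8670, 5.2488). ∠RTL = 120.8° gives TL at 80.000° from the x-axis; with |TL| = 24.0, L = (9.0346, 28.884). Then |VL| = |L − V| = 30.264.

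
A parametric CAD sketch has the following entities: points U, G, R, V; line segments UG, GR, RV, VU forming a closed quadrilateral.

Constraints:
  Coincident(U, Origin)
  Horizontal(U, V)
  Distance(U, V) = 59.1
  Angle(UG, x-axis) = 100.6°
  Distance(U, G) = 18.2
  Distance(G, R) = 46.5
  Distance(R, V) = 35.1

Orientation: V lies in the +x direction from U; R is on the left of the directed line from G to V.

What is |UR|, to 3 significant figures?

51.4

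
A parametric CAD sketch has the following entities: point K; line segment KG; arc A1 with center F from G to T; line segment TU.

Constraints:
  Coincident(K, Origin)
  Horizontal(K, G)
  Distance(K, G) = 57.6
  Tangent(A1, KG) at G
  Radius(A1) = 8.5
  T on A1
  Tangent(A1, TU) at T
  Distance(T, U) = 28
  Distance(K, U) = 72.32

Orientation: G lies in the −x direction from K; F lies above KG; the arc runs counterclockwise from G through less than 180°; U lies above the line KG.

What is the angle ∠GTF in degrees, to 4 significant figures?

32.36°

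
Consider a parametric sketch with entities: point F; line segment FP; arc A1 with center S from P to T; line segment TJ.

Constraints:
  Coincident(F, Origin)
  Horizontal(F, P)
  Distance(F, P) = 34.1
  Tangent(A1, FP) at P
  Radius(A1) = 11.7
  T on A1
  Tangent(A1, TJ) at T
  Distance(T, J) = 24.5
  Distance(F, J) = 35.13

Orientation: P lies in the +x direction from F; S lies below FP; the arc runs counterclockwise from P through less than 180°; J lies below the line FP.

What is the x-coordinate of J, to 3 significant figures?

15.5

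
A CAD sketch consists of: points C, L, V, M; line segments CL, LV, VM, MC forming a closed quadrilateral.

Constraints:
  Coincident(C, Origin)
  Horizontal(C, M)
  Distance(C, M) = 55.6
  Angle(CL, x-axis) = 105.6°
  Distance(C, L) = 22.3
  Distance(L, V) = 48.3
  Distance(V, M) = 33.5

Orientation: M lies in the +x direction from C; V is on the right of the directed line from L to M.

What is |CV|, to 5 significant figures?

29.719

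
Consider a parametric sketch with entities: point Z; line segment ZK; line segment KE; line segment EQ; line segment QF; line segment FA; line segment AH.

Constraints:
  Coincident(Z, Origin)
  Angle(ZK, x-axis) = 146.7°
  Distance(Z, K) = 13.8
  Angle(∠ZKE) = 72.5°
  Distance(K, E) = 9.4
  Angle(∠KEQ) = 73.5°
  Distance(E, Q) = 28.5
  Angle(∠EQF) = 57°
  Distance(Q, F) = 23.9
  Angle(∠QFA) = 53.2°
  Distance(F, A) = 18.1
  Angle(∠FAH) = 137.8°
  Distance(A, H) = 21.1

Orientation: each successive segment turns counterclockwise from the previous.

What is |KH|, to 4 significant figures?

29.33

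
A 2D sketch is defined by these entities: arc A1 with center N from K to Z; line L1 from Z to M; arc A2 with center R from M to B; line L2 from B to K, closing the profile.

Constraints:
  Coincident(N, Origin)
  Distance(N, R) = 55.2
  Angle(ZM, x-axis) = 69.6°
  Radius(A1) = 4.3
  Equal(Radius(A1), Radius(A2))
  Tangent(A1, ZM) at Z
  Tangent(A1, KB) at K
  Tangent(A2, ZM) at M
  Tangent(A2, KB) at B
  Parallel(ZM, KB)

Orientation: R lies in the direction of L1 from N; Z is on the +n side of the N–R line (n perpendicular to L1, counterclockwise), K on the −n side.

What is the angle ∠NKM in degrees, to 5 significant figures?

81.145°

The slot axis is L1's direction at 69.6°, so u = (cos 69.6°, sin 69.6°) = (0.34857, 0.93728) and n = (−sin 69.6°, cos 69.6°) = (-0.93728, 0.34857). N is at the origin and R lies 55.2 along u from N, so R = 55.2·u = (19.241, 51.738). Tangency of A1 to both parallel lines with radius 4.3 puts Z and K at N ± 4.3·n: Z = (-4.0303, 1.4989), K = (4.0303, -1.4989). Equal radii place M and B the same way about R: M = R + 4.3·n = (15.211, 53.237), B = R − 4.3·n = (23.271, 50.239). Then cos ∠NKM = KN·KM / (|KN||KM|), giving 81.145°.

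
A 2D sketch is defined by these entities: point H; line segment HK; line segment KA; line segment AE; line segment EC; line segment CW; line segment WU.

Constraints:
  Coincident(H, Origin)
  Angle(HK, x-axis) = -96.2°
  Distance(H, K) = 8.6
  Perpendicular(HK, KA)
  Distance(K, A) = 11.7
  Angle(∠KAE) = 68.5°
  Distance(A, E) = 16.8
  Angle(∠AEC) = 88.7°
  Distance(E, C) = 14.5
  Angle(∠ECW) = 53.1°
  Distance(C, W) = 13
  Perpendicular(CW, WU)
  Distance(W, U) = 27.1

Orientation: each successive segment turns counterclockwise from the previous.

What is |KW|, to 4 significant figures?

4.846

H is at the origin; HK runs at -96.2° with length 8.6, so K = (-0.9288, -8.550). HK is perpendicular to KA, so KA runs at -6.200°; with |KA| = 11.7, A = (10.70, -9.813). ∠KAE = 68.5° gives AE at 105.3° from the x-axis; with |AE| = 16.8, E = (6.270, 6.391). ∠AEC = 88.7° gives EC at -163.4° from the x-axis; with |EC| = 14.5, C = (-7.626, 2.249). ∠ECW = 53.1° gives CW at -36.50° from the x-axis; with |CW| = 13.0, W = (2.824, -5.484). Then |KW| = |W − K| = 4.846.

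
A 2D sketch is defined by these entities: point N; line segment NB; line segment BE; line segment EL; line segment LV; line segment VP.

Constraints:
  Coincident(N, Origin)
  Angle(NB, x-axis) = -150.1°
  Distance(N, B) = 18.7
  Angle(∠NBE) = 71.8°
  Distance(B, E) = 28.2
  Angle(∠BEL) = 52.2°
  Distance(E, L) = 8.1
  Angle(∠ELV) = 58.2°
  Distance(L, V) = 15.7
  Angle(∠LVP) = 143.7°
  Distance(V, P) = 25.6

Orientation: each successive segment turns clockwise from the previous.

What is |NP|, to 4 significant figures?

54.12

∠ELV = 58.2° gives LV at -147.9° from the x-axis; with |LV| = 15.7, V = (-27.96, 6.386). ∠LVP = 143.7° gives VP at 175.8° from the x-axis; with |VP| = 25.6, P = (-53.49, 8.261). Then |NP| = |P − N| = 54.12.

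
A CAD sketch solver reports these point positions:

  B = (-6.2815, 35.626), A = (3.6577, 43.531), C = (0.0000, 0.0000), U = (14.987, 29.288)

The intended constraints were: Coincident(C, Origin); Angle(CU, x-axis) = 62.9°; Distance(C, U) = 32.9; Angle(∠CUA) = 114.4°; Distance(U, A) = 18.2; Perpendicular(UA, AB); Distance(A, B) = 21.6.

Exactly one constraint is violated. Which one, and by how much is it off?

Distance(A, B) = 21.6 — off by 8.90.

C = (0.00, 0.00) ✓; CU at 62.90° ✓; |CU| = 32.90 ✓; ∠CUA = 114.4° ✓; |UA| = 18.20 ✓; ∠(UA, AB) = 90.00° ✓; |AB| = 12.70 ✗.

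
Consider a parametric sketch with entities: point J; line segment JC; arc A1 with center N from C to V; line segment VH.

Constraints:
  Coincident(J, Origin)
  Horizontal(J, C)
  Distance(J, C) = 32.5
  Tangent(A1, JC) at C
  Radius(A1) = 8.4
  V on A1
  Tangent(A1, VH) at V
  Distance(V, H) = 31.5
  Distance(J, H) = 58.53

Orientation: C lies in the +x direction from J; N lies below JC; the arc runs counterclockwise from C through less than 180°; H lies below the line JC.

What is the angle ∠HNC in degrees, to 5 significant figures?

160.10°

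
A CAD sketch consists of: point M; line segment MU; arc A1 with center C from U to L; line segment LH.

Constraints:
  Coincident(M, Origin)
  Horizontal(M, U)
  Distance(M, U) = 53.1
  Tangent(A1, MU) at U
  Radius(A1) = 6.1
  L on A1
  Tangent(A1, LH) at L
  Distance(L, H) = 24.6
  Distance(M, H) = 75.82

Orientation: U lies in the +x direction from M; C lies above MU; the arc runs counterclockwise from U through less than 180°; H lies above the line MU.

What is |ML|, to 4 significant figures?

58.11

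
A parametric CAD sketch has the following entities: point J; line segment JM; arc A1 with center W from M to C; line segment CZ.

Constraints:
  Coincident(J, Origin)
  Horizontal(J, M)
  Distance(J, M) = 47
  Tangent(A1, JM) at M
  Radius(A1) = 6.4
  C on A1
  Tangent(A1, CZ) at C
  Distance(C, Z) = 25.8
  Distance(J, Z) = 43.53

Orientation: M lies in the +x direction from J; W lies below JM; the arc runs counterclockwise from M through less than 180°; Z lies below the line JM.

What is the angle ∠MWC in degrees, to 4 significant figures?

71.28°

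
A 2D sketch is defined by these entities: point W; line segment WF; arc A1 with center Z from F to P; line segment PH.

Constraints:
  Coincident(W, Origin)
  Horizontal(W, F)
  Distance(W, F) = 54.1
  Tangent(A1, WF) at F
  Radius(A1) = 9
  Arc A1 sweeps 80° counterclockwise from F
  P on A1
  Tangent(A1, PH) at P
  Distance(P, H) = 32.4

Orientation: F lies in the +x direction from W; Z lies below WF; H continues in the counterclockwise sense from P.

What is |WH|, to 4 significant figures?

55.83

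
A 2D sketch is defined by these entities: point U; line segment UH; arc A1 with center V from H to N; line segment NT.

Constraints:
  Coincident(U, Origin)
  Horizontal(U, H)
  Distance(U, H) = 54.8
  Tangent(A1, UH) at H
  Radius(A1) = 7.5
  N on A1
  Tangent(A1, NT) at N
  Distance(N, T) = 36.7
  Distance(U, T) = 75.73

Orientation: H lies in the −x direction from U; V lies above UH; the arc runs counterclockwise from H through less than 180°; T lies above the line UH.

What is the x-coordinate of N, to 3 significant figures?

-47.8

U is at the origin; UH is horizontal with |UH| = 54.8 and H on the −x side, so H = (-54.8, 0.00). The tangent condition forces VH to be normal to UH, so V = H + (0, 7.5) = (-54.8, 7.50). Since VN ⟂ NT (tangency), |VT| = √(7.5² + 36.7²) = 37.5 regardless of where N sits on A1. So T lies on both circle(U, 75.73) and circle(V, 37.5); the above-UH intersection is T = (-61.4, 44.4). N is the foot of the tangent from T: N = (-47.8, 10.3).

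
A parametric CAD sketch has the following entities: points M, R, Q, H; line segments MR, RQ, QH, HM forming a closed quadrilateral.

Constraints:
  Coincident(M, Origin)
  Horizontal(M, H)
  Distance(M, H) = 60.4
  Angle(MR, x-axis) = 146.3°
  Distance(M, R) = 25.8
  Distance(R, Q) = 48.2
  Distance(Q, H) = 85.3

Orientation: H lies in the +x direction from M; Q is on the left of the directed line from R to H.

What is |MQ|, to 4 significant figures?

58.36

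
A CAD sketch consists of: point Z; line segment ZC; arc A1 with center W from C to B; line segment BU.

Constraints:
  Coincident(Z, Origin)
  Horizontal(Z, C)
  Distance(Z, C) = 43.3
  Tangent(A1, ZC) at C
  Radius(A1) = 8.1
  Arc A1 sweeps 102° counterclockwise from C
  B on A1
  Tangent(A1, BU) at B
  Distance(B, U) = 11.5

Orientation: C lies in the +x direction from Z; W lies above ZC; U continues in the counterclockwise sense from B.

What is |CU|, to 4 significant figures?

21.75

On A1, C sits at bearing -90° from W; a 102° counterclockwise sweep puts B at bearing 12°, so B = W + 8.1·(cos 12°, sin 12°) = (51.22, 9.784). The tangent condition forces WB to be normal to BU, so BU runs along (−sin 12°, cos 12°); with |BU| = 11.5, U = (48.83, 21.03). Then |CU| = |U − C| = 21.75.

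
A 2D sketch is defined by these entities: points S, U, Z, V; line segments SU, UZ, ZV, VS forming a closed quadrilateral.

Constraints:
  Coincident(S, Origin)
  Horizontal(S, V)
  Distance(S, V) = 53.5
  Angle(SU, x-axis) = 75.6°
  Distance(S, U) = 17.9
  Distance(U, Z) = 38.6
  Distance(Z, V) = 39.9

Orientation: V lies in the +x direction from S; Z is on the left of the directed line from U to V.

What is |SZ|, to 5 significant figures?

52.717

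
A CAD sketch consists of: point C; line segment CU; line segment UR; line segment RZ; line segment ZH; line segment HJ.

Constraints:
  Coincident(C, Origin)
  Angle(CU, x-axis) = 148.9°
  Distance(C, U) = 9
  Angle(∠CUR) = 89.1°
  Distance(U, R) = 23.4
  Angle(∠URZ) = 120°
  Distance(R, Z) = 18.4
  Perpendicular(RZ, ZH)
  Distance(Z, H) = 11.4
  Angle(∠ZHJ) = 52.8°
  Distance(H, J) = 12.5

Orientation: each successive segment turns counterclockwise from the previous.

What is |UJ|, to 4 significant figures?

25.99

C is at the origin; CU runs at 148.9° with length 9.0, so U = (-7.706, 4.649). ∠CUR = 89.1° gives UR at -120.2° from the x-axis; with |UR| = 23.4, R = (-19.48, -15.58). ∠URZ = 120.0° gives RZ at -60.20° from the x-axis; with |RZ| = 18.4, Z = (-10.33, -31.54). RZ is perpendicular to ZH, so ZH runs at 29.80°; with |ZH| = 11.4, H = (-0.4402, -25.88). ∠ZHJ = 52.8° gives HJ at 157.0° from the x-axis; with |HJ| = 12.5, J = (-11.95, -20.99). Then |UJ| = |J − U| = 25.99.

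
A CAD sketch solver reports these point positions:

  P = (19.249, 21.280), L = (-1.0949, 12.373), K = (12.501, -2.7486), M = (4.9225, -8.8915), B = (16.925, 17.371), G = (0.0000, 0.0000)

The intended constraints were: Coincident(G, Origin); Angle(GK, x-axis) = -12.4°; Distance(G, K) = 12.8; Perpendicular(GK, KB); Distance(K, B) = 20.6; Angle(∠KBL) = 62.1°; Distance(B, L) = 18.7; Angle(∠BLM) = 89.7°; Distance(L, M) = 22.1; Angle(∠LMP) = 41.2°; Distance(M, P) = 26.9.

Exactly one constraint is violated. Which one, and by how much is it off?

Distance(M, P) = 26.9 — off by 6.50.

G = (0.00, 0.00) ✓; GK at -12.40° ✓; |GK| = 12.80 ✓; ∠(GK, KB) = 90.00° ✓; |KB| = 20.60 ✓; ∠KBL = 62.10° ✓; |BL| = 18.70 ✓; ∠BLM = 89.70° ✓; |LM| = 22.10 ✓; ∠LMP = 41.20° ✓; |MP| = 33.40 ✗.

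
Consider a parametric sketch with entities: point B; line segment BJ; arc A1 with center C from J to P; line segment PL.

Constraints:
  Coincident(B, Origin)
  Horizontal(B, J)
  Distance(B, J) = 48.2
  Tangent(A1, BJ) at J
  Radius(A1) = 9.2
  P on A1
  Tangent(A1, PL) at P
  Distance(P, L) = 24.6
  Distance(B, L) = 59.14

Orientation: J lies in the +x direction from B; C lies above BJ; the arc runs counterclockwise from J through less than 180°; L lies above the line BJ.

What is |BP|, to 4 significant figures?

58.11

Checks: |CP| = 9.200 ✓; ∠(CP, PL) = 90.00° ✓; |PL| = 24.60 ✓; |BL| = 59.14 ✓.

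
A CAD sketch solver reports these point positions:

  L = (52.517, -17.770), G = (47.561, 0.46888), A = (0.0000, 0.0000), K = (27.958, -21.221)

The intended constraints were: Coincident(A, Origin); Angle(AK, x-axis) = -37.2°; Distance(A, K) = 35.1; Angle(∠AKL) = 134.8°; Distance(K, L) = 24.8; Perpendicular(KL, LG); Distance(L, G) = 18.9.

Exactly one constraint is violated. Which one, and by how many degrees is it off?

Perpendicular(KL, LG) — off by 7.20°.

A = (0.00, 0.00) ✓; AK at -37.20° ✓; |AK| = 35.10 ✓; ∠AKL = 134.8° ✓; |KL| = 24.80 ✓; ∠(KL, LG) = 97.20° ✗; |LG| = 18.90 ✓.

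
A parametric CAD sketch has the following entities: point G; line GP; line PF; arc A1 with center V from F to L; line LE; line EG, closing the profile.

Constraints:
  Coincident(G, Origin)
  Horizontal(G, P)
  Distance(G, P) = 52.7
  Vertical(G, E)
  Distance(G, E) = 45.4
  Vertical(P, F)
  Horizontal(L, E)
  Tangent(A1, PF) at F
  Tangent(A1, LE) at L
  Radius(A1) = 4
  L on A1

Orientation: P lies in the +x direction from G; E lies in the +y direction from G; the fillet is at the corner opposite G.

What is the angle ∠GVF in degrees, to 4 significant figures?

139.6°

The virtual corner opposite G is at (52.70, 45.40). Since A1 is tangent to PF there, VF ⟂ PF and A1 meets LE tangentially, so VL is at right angles to LE, with radius 4.0, so the center V sits 4.0 in from both sides at V = (48.70, 41.40). That places the tangent points at F = (52.70, 41.40) on PF and L = (48.70, 45.40) on LE. Then cos ∠GVF = VG·VF / (|VG||VF|), giving 139.6°.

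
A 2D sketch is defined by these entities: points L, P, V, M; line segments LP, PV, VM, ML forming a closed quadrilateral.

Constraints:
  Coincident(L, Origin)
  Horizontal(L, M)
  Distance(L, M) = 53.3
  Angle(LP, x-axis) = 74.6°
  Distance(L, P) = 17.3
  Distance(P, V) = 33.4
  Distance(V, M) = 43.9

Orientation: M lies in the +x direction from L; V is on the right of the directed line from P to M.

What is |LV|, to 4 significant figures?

20.06

Checks: |PV| = 33.40 ✓; |VM| = 43.90 ✓.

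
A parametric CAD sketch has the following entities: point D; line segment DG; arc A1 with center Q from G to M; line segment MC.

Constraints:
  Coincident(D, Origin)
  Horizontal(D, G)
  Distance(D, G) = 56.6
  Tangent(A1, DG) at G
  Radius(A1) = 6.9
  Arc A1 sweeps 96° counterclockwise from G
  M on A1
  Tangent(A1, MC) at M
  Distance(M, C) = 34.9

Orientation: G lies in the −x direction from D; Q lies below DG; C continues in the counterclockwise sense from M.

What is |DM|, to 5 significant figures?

63.918

The tangent condition forces QG to be normal to DG, so Q = G + (0, -6.9) = (-56.600, -6.9000). On A1, G sits at bearing 90° from Q; a 96° counterclockwise sweep puts M at bearing 186°, so M = Q + 6.9·(cos 186°, sin 186°) = (-63.462, -7.6212). Then |DM| = |M − D| = 63.918.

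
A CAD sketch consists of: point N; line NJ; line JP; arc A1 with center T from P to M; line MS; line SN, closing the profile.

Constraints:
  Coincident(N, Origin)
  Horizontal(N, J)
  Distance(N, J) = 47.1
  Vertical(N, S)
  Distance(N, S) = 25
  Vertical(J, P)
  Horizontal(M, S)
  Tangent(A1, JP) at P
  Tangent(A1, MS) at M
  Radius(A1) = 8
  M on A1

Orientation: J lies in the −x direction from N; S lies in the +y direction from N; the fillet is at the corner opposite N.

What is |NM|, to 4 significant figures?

46.41

The virtual corner opposite N is at (-47.10, 25.00). Tangency of A1 to JP means the radius TP is perpendicular to JP and since A1 is tangent to MS there, TM ⟂ MS, with radius 8.0, so the center T sits 8.0 in from both sides at T = (-39.10, 17.00). That places the tangent points at P = (-47.10, 17.00) on JP and M = (-39.10, 25.00) on MS. Then |NM| = |M − N| = 46.41.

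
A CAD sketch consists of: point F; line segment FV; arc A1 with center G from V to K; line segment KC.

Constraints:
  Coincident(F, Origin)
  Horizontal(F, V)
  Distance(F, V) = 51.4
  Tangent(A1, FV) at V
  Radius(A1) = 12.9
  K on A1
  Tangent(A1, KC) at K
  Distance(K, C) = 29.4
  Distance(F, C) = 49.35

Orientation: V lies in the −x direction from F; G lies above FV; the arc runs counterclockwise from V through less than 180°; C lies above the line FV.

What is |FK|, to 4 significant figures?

40.10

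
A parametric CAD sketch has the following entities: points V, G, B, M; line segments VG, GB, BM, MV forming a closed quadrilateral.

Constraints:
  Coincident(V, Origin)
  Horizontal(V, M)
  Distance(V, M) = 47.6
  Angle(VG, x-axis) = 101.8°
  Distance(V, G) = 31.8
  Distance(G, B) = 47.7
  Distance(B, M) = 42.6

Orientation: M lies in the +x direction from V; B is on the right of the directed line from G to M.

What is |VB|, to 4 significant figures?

16.30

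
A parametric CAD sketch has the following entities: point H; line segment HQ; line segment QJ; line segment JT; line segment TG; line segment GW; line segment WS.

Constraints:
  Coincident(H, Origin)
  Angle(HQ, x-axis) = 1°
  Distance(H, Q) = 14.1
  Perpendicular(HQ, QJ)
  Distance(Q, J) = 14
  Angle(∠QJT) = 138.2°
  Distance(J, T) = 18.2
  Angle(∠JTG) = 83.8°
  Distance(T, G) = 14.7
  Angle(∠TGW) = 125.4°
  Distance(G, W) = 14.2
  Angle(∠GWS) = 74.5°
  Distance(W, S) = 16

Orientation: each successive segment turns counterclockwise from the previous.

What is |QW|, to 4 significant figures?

19.07

H is at the origin; HQ runs at 1.0° with length 14.1, so Q = (14.10, 0.2461). The perpendicularity gives QJ at right angles to HQ, so QJ runs at 91.00°; with |QJ| = 14.0, J = (13.85, 14.24). ∠QJT = 138.2° gives JT at 132.8° from the x-axis; with |JT| = 18.2, T = (1.488, 27.60). ∠JTG = 83.8° gives TG at -131.0° from the x-axis; with |TG| = 14.7, G = (-8.156, 16.50). ∠TGW = 125.4° gives GW at -76.40° from the x-axis; with |GW| = 14.2, W = (-4.817, 2.702). Then |QW| = |W − Q| = 19.07.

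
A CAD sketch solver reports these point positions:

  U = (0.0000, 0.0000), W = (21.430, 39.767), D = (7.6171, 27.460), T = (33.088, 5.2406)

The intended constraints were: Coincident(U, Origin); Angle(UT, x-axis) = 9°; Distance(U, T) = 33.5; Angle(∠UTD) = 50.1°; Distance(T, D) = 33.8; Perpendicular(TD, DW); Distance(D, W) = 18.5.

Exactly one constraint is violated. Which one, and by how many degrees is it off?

Perpendicular(TD, DW) — off by 7.20°.

U = (0.00, 0.00) ✓; UT at 9.000° ✓; |UT| = 33.50 ✓; ∠UTD = 50.10° ✓; |TD| = 33.80 ✓; ∠(TD, DW) = 97.20° ✗; |DW| = 18.50 ✓.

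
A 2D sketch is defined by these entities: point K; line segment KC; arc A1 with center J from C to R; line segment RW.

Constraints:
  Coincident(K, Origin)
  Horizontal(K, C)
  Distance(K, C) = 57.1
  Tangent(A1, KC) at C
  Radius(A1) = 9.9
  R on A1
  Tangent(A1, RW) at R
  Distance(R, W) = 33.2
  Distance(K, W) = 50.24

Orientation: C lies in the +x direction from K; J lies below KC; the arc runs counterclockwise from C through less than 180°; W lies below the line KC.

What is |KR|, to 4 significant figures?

48.40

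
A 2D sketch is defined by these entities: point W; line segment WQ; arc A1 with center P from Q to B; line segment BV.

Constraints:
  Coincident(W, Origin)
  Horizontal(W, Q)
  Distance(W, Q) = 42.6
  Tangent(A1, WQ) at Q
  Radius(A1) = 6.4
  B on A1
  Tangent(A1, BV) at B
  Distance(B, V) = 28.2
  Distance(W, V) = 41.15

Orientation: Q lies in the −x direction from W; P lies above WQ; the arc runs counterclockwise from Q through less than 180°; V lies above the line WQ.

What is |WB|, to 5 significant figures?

36.812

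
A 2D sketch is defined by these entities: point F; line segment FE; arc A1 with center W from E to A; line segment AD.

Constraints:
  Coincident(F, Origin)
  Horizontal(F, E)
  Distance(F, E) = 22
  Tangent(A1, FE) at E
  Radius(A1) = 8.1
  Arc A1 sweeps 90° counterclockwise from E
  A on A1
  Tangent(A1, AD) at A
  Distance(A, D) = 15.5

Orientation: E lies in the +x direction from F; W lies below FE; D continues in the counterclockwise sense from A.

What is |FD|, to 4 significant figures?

27.39

On A1, E sits at bearing 90° from W; a 90° counterclockwise sweep puts A at bearing 180°, so A = W + 8.1·(cos 180°, sin 180°) = (13.90, -8.100). Tangency of A1 to AD means the radius WA is perpendicular to AD, so AD runs along (−sin 180°, cos 180°); with |AD| = 15.5, D = (13.90, -23.60). Then |FD| = |D − F| = 27.39.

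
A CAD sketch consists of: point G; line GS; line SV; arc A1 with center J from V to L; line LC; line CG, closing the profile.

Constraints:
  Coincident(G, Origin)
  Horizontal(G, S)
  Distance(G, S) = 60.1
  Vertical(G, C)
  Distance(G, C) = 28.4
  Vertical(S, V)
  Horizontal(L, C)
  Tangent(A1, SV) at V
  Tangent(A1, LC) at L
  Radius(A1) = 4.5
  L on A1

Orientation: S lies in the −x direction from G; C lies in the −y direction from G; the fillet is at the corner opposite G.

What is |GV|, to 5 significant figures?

64.678

The virtual corner opposite G is at (-60.100, -28.400). The tangent condition forces JV to be normal to SV and since A1 is tangent to LC there, JL ⟂ LC, with radius 4.5, so the center J sits 4.5 in from both sides at J = (-55.600, -23.900). That places the tangent points at V = (-60.100, -23.900) on SV and L = (-55.600, -28.400) on LC. Then |GV| = |V − G| = 64.678.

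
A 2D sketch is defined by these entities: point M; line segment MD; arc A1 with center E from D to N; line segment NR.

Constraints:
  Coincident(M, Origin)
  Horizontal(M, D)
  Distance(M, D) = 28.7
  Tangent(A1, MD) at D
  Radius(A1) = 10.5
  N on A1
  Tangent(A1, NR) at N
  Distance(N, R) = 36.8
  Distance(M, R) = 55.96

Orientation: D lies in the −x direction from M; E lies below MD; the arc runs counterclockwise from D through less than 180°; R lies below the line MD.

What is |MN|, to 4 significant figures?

41.05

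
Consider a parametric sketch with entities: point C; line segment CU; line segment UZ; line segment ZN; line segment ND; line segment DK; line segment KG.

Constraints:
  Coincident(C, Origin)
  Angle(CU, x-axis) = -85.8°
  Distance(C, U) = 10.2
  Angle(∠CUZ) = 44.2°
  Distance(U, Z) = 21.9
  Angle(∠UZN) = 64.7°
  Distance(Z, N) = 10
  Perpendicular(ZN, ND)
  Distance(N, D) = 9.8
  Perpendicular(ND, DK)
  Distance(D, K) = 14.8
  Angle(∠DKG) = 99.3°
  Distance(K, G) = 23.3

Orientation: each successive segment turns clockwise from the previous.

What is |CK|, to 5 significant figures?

17.467

ZN ⟂ ND, so ND runs at -66.900°; with |ND| = 9.8, D = (-2.5866, -0.72350). The perpendicularity gives DK at right angles to ND, so DK runs at -156.90°; with |DK| = 14.8, K = (-16.200, -6.5301). Then |CK| = |K − C| = 17.467.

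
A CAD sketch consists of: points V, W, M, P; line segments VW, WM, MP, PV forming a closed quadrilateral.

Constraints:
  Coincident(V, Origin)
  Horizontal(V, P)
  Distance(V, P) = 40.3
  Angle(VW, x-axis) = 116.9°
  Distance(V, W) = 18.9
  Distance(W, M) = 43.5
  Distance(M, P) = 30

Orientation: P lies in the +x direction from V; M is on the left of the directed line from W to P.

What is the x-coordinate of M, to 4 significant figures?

33.18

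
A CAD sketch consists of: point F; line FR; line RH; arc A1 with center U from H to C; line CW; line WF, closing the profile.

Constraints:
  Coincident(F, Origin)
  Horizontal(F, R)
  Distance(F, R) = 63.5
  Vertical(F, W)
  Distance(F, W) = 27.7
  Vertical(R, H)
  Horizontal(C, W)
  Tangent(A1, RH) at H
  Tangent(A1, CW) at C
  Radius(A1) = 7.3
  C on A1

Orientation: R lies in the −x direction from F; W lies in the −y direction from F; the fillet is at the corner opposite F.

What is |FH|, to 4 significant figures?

66.70

F is at the origin; FR is horizontal with |FR| = 63.5 and R on the −x side, so R = (-63.50, 0.000). F and W share the same x with |FW| = 27.7 and W on the −y side, so W = (0.000, -27.70). The virtual corner opposite F is at (-63.50, -27.70). Since A1 is tangent to RH there, UH ⟂ RH and tangency of A1 to CW means the radius UC is perpendicular to CW, with radius 7.3, so the center U sits 7.3 in from both sides at U = (-56.20, -20.40). That places the tangent points at H = (-63.50, -20.40) on RH and C = (-56.20, -27.70) on CW. Then |FH| = |H − F| = 66.70.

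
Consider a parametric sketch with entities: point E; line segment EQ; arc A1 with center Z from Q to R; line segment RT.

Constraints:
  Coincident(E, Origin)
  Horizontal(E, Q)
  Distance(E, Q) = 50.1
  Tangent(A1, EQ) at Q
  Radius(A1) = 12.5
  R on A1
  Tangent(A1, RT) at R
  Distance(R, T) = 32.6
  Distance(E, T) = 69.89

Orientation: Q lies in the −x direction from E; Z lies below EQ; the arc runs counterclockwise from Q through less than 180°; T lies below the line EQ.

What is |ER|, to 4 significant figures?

64.10

Checks: ∠(ZQ, QE) = 90.00° ✓; |ZQ| = 12.50 ✓; |ZR| = 12.50 ✓; ∠(ZR, RT) = 90.00° ✓; |RT| = 32.60 ✓; |ET| = 69.89 ✓.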